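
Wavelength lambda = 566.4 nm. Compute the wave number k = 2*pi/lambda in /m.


k = 2 * pi / lambda
= 6.2832 / (566.4e-9)
= 6.2832 / 5.6640e-07
= 1.1093e+07 /m

1.1093e+07


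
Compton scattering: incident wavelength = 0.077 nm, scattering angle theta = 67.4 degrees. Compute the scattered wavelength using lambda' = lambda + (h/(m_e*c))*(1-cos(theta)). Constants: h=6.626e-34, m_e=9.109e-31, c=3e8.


Compton wavelength: h/(m_e*c) = 2.4247e-12 m
d_lambda = 2.4247e-12 * (1 - cos(67.4 deg))
= 2.4247e-12 * 0.615705
= 1.4929e-12 m = 0.001493 nm
lambda' = 0.077 + 0.001493
= 0.078493 nm

0.078493


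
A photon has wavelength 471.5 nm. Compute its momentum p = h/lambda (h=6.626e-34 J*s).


p = h / lambda
= 6.626e-34 / (471.5e-9)
= 6.626e-34 / 4.7150e-07
= 1.4053e-27 kg*m/s

1.4053e-27


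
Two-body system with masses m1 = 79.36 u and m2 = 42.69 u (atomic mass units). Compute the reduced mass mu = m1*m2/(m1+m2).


mu = m1 * m2 / (m1 + m2)
= 79.36 * 42.69 / (79.36 + 42.69)
= 3387.8784 / 122.05
= 27.7581 u

27.7581


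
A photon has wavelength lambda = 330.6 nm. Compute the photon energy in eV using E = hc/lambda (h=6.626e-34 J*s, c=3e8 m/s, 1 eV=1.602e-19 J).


E = hc / lambda
= (6.626e-34)(3e8) / (330.6e-9)
= 1.9878e-25 / 3.3060e-07
= 6.0127e-19 J
Converting to eV: 6.0127e-19 / 1.602e-19
= 3.7532 eV

3.7532


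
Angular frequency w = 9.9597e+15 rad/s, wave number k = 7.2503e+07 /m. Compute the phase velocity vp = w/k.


vp = w / k
= 9.9597e+15 / 7.2503e+07
= 1.3737e+08 m/s

1.3737e+08


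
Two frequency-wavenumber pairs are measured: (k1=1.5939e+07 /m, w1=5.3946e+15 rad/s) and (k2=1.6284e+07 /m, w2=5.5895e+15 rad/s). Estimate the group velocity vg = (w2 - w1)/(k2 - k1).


vg = (w2 - w1) / (k2 - k1)
= (5.5895e+15 - 5.3946e+15) / (1.6284e+07 - 1.5939e+07)
= 1.9490e+14 / 3.4500e+05
= 5.6493e+08 m/s

5.6493e+08


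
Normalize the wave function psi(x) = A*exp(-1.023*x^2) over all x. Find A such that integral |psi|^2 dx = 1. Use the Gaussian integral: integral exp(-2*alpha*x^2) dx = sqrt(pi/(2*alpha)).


integral |psi|^2 dx = A^2 * sqrt(pi/(2*alpha)) = 1
A^2 = sqrt(2*alpha/pi)
= sqrt(2 * 1.023 / pi)
= 0.807008
A = sqrt(0.807008)
= 0.8983

0.8983


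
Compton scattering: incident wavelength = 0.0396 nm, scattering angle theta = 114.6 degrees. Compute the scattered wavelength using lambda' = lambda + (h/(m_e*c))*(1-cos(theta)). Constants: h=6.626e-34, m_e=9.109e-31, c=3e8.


Compton wavelength: h/(m_e*c) = 2.4247e-12 m
d_lambda = 2.4247e-12 * (1 - cos(114.6 deg))
= 2.4247e-12 * 1.416281
= 3.4341e-12 m = 0.003434 nm
lambda' = 0.0396 + 0.003434
= 0.043034 nm

0.043034


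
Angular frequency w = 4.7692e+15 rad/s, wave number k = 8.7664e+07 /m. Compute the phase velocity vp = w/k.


vp = w / k
= 4.7692e+15 / 8.7664e+07
= 5.4403e+07 m/s

5.4403e+07


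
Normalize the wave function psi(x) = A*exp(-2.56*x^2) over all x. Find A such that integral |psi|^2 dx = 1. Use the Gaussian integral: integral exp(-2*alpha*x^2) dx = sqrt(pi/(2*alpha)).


integral |psi|^2 dx = A^2 * sqrt(pi/(2*alpha)) = 1
A^2 = sqrt(2*alpha/pi)
= sqrt(2 * 2.56 / pi)
= 1.276615
A = sqrt(1.276615)
= 1.1299

1.1299


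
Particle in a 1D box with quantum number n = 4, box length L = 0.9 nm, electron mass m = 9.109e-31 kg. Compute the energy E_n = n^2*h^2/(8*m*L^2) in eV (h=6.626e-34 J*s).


E = n^2 * h^2 / (8 * m * L^2)
= 4^2 * (6.626e-34)^2 / (8 * 9.109e-31 * (0.9e-9)^2)
= 16 * 4.3904e-67 / (8 * 9.109e-31 * 8.1000e-19)
= 1.1901e-18 J
= 7.4287 eV

7.4287


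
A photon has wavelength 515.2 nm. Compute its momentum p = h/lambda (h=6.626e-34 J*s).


p = h / lambda
= 6.626e-34 / (515.2e-9)
= 6.626e-34 / 5.1520e-07
= 1.2861e-27 kg*m/s

1.2861e-27


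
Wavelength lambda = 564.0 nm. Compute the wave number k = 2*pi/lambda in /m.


k = 2 * pi / lambda
= 6.2832 / (564.0e-9)
= 6.2832 / 5.6400e-07
= 1.1140e+07 /m

1.1140e+07


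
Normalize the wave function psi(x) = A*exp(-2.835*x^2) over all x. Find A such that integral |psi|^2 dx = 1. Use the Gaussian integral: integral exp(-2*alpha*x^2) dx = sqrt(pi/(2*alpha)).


integral |psi|^2 dx = A^2 * sqrt(pi/(2*alpha)) = 1
A^2 = sqrt(2*alpha/pi)
= sqrt(2 * 2.835 / pi)
= 1.343435
A = sqrt(1.343435)
= 1.1591

1.1591


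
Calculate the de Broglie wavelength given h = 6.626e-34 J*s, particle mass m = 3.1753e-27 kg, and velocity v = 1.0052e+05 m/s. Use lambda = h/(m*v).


lambda = h / (m * v)
= 6.626e-34 / (3.1753e-27 * 1.0052e+05)
= 6.626e-34 / 3.1918e-22
= 2.0759e-12 m

2.0759e-12


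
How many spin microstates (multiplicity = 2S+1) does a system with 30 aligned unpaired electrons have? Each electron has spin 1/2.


Total spin S = N * (1/2) = 30 * 0.5 = 15.0
Spin multiplicity = 2S + 1
= 2 * 15.0 + 1
= 31

31


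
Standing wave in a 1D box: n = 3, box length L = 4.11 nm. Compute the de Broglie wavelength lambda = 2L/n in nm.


lambda = 2L / n
= 2 * 4.11 / 3
= 8.22 / 3
= 2.74 nm

2.74


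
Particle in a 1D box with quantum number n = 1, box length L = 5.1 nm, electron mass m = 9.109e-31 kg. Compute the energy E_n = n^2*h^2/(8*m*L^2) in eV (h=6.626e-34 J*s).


E = n^2 * h^2 / (8 * m * L^2)
= 1^2 * (6.626e-34)^2 / (8 * 9.109e-31 * (5.1e-9)^2)
= 1 * 4.3904e-67 / (8 * 9.109e-31 * 2.6010e-17)
= 2.3163e-21 J
= 0.0145 eV

0.0145


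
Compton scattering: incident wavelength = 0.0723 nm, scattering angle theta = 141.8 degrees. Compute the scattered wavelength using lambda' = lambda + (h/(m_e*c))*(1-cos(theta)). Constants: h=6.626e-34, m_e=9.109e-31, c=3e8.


Compton wavelength: h/(m_e*c) = 2.4247e-12 m
d_lambda = 2.4247e-12 * (1 - cos(141.8 deg))
= 2.4247e-12 * 1.785857
= 4.3302e-12 m = 0.00433 nm
lambda' = 0.0723 + 0.00433
= 0.07663 nm

0.07663


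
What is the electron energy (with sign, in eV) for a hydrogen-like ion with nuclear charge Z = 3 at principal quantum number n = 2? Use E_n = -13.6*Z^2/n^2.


E_n = -13.6 * Z^2 / n^2
= -13.6 * 3^2 / 2^2
= -13.6 * 9 / 4
= -30.6 eV

-30.6


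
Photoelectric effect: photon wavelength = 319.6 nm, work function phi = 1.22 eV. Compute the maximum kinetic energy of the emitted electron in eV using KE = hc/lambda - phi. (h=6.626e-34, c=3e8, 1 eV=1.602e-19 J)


E_photon = hc / lambda
= (6.626e-34)(3e8) / (319.6e-9)
= 6.2196e-19 J
= 3.8824 eV
KE = E_photon - phi
= 3.8824 - 1.22
= 2.6624 eV

2.6624


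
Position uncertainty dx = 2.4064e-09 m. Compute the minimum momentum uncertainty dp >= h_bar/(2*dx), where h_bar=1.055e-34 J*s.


dp = h_bar / (2 * dx)
= 1.055e-34 / (2 * 2.4064e-09)
= 1.055e-34 / 4.8128e-09
= 2.1921e-26 kg*m/s

2.1921e-26


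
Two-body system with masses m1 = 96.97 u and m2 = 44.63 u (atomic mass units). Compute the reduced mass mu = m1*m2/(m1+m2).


mu = m1 * m2 / (m1 + m2)
= 96.97 * 44.63 / (96.97 + 44.63)
= 4327.7711 / 141.6
= 30.5634 u

30.5634


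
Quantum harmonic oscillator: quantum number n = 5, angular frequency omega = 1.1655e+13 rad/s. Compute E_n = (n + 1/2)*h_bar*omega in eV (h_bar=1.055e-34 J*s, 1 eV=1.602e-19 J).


E = (n + 1/2) * h_bar * omega
= (5 + 0.5) * 1.055e-34 * 1.1655e+13
= 5.5 * 1.2296e-21
= 6.7628e-21 J
= 0.0422 eV

0.0422


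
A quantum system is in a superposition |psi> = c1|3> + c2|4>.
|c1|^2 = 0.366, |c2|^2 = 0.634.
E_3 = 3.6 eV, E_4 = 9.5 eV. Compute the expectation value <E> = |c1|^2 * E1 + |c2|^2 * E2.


<E> = |c1|^2 * E1 + |c2|^2 * E2
= 0.366 * 3.6 + 0.634 * 9.5
= 1.3176 + 6.023
= 7.3406 eV

7.3406


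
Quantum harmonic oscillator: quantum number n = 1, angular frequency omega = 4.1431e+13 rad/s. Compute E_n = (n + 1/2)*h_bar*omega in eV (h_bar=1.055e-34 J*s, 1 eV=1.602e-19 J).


E = (n + 1/2) * h_bar * omega
= (1 + 0.5) * 1.055e-34 * 4.1431e+13
= 1.5 * 4.3710e-21
= 6.5565e-21 J
= 0.0409 eV

0.0409


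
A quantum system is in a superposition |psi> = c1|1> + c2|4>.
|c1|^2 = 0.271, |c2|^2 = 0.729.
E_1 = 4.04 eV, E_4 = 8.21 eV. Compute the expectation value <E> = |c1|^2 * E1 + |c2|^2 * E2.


<E> = |c1|^2 * E1 + |c2|^2 * E2
= 0.271 * 4.04 + 0.729 * 8.21
= 1.0948 + 5.9851
= 7.0799 eV

7.0799


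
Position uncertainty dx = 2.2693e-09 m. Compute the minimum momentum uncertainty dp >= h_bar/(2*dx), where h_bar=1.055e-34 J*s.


dp = h_bar / (2 * dx)
= 1.055e-34 / (2 * 2.2693e-09)
= 1.055e-34 / 4.5386e-09
= 2.3245e-26 kg*m/s

2.3245e-26


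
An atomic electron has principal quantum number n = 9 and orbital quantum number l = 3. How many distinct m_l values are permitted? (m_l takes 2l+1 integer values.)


m_l ranges from -l to +l in integer steps
So m_l goes from -3 to +3
Count = 2l + 1 = 2*3 + 1
= 7

7


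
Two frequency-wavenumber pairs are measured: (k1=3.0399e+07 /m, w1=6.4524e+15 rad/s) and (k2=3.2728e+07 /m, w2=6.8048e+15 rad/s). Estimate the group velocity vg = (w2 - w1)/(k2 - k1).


vg = (w2 - w1) / (k2 - k1)
= (6.8048e+15 - 6.4524e+15) / (3.2728e+07 - 3.0399e+07)
= 3.5240e+14 / 2.3290e+06
= 1.5131e+08 m/s

1.5131e+08


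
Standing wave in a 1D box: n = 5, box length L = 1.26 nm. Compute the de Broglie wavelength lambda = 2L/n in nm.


lambda = 2L / n
= 2 * 1.26 / 5
= 2.52 / 5
= 0.504 nm

0.504


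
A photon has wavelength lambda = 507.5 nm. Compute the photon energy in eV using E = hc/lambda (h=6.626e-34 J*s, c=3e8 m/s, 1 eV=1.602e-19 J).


E = hc / lambda
= (6.626e-34)(3e8) / (507.5e-9)
= 1.9878e-25 / 5.0750e-07
= 3.9168e-19 J
Converting to eV: 3.9168e-19 / 1.602e-19
= 2.445 eV

2.445


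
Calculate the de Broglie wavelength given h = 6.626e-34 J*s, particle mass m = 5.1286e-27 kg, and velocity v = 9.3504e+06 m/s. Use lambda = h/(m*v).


lambda = h / (m * v)
= 6.626e-34 / (5.1286e-27 * 9.3504e+06)
= 6.626e-34 / 4.7954e-20
= 1.3817e-14 m

1.3817e-14


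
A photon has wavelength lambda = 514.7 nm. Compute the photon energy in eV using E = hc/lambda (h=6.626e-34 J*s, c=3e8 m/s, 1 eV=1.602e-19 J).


E = hc / lambda
= (6.626e-34)(3e8) / (514.7e-9)
= 1.9878e-25 / 5.1470e-07
= 3.8621e-19 J
Converting to eV: 3.8621e-19 / 1.602e-19
= 2.4108 eV

2.4108


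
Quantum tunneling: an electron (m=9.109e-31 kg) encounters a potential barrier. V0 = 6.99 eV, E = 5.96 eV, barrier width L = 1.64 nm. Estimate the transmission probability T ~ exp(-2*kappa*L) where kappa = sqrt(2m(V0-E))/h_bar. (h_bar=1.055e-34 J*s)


V0 - E = 1.03 eV = 1.6501e-19 J
kappa = sqrt(2 * m * (V0-E)) / h_bar
= sqrt(2 * 9.109e-31 * 1.6501e-19) / 1.055e-34
= 5.1969e+09 /m
2*kappa*L = 2 * 5.1969e+09 * 1.64e-9
= 17.046
T = exp(-17.046) = 3.953951e-08

3.953951e-08


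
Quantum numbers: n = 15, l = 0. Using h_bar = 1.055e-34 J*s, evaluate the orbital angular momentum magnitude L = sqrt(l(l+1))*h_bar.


L = sqrt(l*(l+1)) * h_bar
= sqrt(0 * 1) * 1.055e-34
= sqrt(0) * 1.055e-34
= 0.0 * 1.055e-34
= 0.0000e+00 J*s

0.0000e+00


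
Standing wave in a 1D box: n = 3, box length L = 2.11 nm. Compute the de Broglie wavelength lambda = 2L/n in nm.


lambda = 2L / n
= 2 * 2.11 / 3
= 4.22 / 3
= 1.4067 nm

1.4067


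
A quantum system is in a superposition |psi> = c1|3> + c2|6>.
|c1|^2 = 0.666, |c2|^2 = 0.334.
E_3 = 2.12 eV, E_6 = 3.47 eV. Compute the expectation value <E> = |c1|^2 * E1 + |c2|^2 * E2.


<E> = |c1|^2 * E1 + |c2|^2 * E2
= 0.666 * 2.12 + 0.334 * 3.47
= 1.4119 + 1.159
= 2.5709 eV

2.5709


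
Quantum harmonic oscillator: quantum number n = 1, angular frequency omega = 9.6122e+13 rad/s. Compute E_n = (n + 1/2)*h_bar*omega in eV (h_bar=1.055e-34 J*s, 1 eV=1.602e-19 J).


E = (n + 1/2) * h_bar * omega
= (1 + 0.5) * 1.055e-34 * 9.6122e+13
= 1.5 * 1.0141e-20
= 1.5211e-20 J
= 0.095 eV

0.095


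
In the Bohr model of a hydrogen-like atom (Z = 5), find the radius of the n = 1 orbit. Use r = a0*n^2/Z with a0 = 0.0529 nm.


r = a0 * n^2 / Z
= 0.0529 * 1^2 / 5
= 0.0529 * 1 / 5
= 0.0106 nm

0.0106


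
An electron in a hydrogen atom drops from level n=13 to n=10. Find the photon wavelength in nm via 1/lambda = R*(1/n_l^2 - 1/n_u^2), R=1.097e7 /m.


1/lambda = R * (1/n_l^2 - 1/n_u^2)
= 1.097e7 * (1/10^2 - 1/13^2)
= 1.097e7 * (0.01 - 0.005917)
= 1.097e7 * 0.004083
= 4.4789e+04 /m
lambda = 1 / 4.4789e+04 = 22327.0316 nm

22327.0316


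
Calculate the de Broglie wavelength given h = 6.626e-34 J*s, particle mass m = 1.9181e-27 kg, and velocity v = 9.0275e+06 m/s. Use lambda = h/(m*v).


lambda = h / (m * v)
= 6.626e-34 / (1.9181e-27 * 9.0275e+06)
= 6.626e-34 / 1.7316e-20
= 3.8266e-14 m

3.8266e-14


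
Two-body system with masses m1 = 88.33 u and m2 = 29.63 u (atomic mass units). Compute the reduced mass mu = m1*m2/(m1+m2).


mu = m1 * m2 / (m1 + m2)
= 88.33 * 29.63 / (88.33 + 29.63)
= 2617.2179 / 117.96
= 22.1873 u

22.1873


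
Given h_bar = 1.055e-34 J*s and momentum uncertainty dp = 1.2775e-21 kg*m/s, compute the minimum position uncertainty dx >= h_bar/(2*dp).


dx = h_bar / (2 * dp)
= 1.055e-34 / (2 * 1.2775e-21)
= 1.055e-34 / 2.5550e-21
= 4.1292e-14 m

4.1292e-14


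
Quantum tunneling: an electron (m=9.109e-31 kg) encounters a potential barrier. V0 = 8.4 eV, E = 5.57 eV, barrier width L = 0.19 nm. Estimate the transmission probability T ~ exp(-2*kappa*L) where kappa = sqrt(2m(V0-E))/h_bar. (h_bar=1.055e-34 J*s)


V0 - E = 2.83 eV = 4.5337e-19 J
kappa = sqrt(2 * m * (V0-E)) / h_bar
= sqrt(2 * 9.109e-31 * 4.5337e-19) / 1.055e-34
= 8.6143e+09 /m
2*kappa*L = 2 * 8.6143e+09 * 0.19e-9
= 3.2735
T = exp(-3.2735) = 3.787546e-02

3.787546e-02


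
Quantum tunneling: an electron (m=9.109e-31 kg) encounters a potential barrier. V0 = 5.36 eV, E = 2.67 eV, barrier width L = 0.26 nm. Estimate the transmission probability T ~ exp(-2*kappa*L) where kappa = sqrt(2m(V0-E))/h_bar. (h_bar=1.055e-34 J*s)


V0 - E = 2.69 eV = 4.3094e-19 J
kappa = sqrt(2 * m * (V0-E)) / h_bar
= sqrt(2 * 9.109e-31 * 4.3094e-19) / 1.055e-34
= 8.3986e+09 /m
2*kappa*L = 2 * 8.3986e+09 * 0.26e-9
= 4.3673
T = exp(-4.3673) = 1.268601e-02

1.268601e-02


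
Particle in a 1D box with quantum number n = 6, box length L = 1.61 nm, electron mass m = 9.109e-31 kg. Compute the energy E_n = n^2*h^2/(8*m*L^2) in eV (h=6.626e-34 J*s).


E = n^2 * h^2 / (8 * m * L^2)
= 6^2 * (6.626e-34)^2 / (8 * 9.109e-31 * (1.61e-9)^2)
= 36 * 4.3904e-67 / (8 * 9.109e-31 * 2.5921e-18)
= 8.3674e-19 J
= 5.2231 eV

5.2231


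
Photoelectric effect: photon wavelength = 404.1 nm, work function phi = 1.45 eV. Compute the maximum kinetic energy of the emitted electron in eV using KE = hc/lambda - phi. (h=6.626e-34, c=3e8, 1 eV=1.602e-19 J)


E_photon = hc / lambda
= (6.626e-34)(3e8) / (404.1e-9)
= 4.9191e-19 J
= 3.0706 eV
KE = E_photon - phi
= 3.0706 - 1.45
= 1.6206 eV

1.6206


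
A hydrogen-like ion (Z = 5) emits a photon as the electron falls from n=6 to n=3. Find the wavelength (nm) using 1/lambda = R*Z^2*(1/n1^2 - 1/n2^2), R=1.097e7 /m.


1/lambda = R * Z^2 * (1/n1^2 - 1/n2^2)
= 1.097e7 * 5^2 * (1/3^2 - 1/6^2)
= 1.097e7 * 25 * (0.111111 - 0.027778)
= 2.2854e+07 /m
lambda = 1 / 2.2854e+07
= 43.7557 nm

43.7557


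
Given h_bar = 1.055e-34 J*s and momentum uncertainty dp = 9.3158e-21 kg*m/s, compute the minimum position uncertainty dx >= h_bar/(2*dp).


dx = h_bar / (2 * dp)
= 1.055e-34 / (2 * 9.3158e-21)
= 1.055e-34 / 1.8632e-20
= 5.6624e-15 m

5.6624e-15


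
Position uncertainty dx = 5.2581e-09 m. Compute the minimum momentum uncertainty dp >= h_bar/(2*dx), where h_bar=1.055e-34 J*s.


dp = h_bar / (2 * dx)
= 1.055e-34 / (2 * 5.2581e-09)
= 1.055e-34 / 1.0516e-08
= 1.0032e-26 kg*m/s

1.0032e-26


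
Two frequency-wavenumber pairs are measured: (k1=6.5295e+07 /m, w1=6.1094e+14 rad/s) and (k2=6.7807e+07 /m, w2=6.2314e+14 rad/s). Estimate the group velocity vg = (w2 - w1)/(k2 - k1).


vg = (w2 - w1) / (k2 - k1)
= (6.2314e+14 - 6.1094e+14) / (6.7807e+07 - 6.5295e+07)
= 1.2200e+13 / 2.5120e+06
= 4.8567e+06 m/s

4.8567e+06


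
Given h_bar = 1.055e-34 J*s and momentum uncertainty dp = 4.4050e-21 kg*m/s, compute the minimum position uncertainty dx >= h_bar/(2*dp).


dx = h_bar / (2 * dp)
= 1.055e-34 / (2 * 4.4050e-21)
= 1.055e-34 / 8.8100e-21
= 1.1975e-14 m

1.1975e-14


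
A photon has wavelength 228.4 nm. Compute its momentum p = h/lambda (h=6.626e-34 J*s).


p = h / lambda
= 6.626e-34 / (228.4e-9)
= 6.626e-34 / 2.2840e-07
= 2.9011e-27 kg*m/s

2.9011e-27


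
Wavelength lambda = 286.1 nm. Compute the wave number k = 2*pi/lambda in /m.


k = 2 * pi / lambda
= 6.2832 / (286.1e-9)
= 6.2832 / 2.8610e-07
= 2.1962e+07 /m

2.1962e+07


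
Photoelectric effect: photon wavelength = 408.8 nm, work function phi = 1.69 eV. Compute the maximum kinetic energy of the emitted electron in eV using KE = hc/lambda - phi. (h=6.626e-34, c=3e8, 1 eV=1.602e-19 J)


E_photon = hc / lambda
= (6.626e-34)(3e8) / (408.8e-9)
= 4.8625e-19 J
= 3.0353 eV
KE = E_photon - phi
= 3.0353 - 1.69
= 1.3453 eV

1.3453


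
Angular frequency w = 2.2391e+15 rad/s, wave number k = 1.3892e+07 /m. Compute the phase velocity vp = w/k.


vp = w / k
= 2.2391e+15 / 1.3892e+07
= 1.6118e+08 m/s

1.6118e+08


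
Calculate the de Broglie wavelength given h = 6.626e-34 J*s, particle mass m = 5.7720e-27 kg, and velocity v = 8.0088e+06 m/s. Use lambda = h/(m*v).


lambda = h / (m * v)
= 6.626e-34 / (5.7720e-27 * 8.0088e+06)
= 6.626e-34 / 4.6227e-20
= 1.4334e-14 m

1.4334e-14


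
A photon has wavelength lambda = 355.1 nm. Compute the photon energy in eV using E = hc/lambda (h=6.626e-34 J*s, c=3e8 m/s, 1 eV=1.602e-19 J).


E = hc / lambda
= (6.626e-34)(3e8) / (355.1e-9)
= 1.9878e-25 / 3.5510e-07
= 5.5979e-19 J
Converting to eV: 5.5979e-19 / 1.602e-19
= 3.4943 eV

3.4943


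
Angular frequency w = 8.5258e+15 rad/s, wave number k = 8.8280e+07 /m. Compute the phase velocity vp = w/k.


vp = w / k
= 8.5258e+15 / 8.8280e+07
= 9.6577e+07 m/s

9.6577e+07


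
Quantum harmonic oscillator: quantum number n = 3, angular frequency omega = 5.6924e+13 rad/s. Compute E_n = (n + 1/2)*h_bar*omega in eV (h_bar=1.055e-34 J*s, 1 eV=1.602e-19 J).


E = (n + 1/2) * h_bar * omega
= (3 + 0.5) * 1.055e-34 * 5.6924e+13
= 3.5 * 6.0055e-21
= 2.1019e-20 J
= 0.1312 eV

0.1312


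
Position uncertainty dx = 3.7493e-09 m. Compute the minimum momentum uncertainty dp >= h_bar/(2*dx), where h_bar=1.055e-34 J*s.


dp = h_bar / (2 * dx)
= 1.055e-34 / (2 * 3.7493e-09)
= 1.055e-34 / 7.4986e-09
= 1.4069e-26 kg*m/s

1.4069e-26


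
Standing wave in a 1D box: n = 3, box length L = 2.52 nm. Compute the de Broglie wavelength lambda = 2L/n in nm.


lambda = 2L / n
= 2 * 2.52 / 3
= 5.04 / 3
= 1.68 nm

1.68


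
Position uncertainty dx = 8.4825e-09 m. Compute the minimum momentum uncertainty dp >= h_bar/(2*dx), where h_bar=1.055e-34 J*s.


dp = h_bar / (2 * dx)
= 1.055e-34 / (2 * 8.4825e-09)
= 1.055e-34 / 1.6965e-08
= 6.2187e-27 kg*m/s

6.2187e-27


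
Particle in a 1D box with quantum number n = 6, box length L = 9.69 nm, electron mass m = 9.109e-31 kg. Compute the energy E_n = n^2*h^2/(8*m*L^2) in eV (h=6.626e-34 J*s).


E = n^2 * h^2 / (8 * m * L^2)
= 6^2 * (6.626e-34)^2 / (8 * 9.109e-31 * (9.69e-9)^2)
= 36 * 4.3904e-67 / (8 * 9.109e-31 * 9.3896e-17)
= 2.3099e-20 J
= 0.1442 eV

0.1442


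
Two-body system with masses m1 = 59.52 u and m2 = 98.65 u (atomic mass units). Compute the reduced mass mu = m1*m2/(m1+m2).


mu = m1 * m2 / (m1 + m2)
= 59.52 * 98.65 / (59.52 + 98.65)
= 5871.648 / 158.17
= 37.1224 u

37.1224


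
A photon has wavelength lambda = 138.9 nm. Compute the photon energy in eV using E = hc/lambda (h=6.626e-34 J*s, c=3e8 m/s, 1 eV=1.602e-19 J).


E = hc / lambda
= (6.626e-34)(3e8) / (138.9e-9)
= 1.9878e-25 / 1.3890e-07
= 1.4311e-18 J
Converting to eV: 1.4311e-18 / 1.602e-19
= 8.9332 eV

8.9332


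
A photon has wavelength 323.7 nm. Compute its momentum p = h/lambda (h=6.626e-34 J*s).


p = h / lambda
= 6.626e-34 / (323.7e-9)
= 6.626e-34 / 3.2370e-07
= 2.0470e-27 kg*m/s

2.0470e-27


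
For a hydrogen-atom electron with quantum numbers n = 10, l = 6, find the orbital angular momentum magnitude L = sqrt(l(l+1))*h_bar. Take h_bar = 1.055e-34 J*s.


L = sqrt(l*(l+1)) * h_bar
= sqrt(6 * 7) * 1.055e-34
= sqrt(42) * 1.055e-34
= 6.4807 * 1.055e-34
= 6.8372e-34 J*s

6.8372e-34


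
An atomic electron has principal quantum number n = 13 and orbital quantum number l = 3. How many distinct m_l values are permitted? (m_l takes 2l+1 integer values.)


m_l ranges from -l to +l in integer steps
So m_l goes from -3 to +3
Count = 2l + 1 = 2*3 + 1
= 7

7


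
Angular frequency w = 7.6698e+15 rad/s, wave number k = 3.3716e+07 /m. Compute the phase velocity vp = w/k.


vp = w / k
= 7.6698e+15 / 3.3716e+07
= 2.2748e+08 m/s

2.2748e+08


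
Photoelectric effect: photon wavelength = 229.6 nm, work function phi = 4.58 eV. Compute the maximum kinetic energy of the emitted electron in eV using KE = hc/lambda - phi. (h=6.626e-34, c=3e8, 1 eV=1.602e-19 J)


E_photon = hc / lambda
= (6.626e-34)(3e8) / (229.6e-9)
= 8.6577e-19 J
= 5.4043 eV
KE = E_photon - phi
= 5.4043 - 4.58
= 0.8243 eV

0.8243


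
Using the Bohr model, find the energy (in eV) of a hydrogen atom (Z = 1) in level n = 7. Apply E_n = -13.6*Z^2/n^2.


E_n = -13.6 * Z^2 / n^2
= -13.6 * 1^2 / 7^2
= -13.6 * 1 / 49
= -0.2776 eV

-0.2776


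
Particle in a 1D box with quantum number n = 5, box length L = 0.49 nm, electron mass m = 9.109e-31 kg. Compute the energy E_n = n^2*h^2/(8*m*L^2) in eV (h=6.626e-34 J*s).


E = n^2 * h^2 / (8 * m * L^2)
= 5^2 * (6.626e-34)^2 / (8 * 9.109e-31 * (0.49e-9)^2)
= 25 * 4.3904e-67 / (8 * 9.109e-31 * 2.4010e-19)
= 6.2732e-18 J
= 39.1586 eV

39.1586


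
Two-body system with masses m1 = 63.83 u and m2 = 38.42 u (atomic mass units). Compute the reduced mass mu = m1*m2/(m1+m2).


mu = m1 * m2 / (m1 + m2)
= 63.83 * 38.42 / (63.83 + 38.42)
= 2452.3486 / 102.25
= 23.9838 u

23.9838


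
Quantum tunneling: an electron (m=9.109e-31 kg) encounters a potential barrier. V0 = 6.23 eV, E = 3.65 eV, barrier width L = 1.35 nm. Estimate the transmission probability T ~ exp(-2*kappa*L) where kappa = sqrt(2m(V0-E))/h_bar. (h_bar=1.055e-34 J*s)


V0 - E = 2.58 eV = 4.1332e-19 J
kappa = sqrt(2 * m * (V0-E)) / h_bar
= sqrt(2 * 9.109e-31 * 4.1332e-19) / 1.055e-34
= 8.2251e+09 /m
2*kappa*L = 2 * 8.2251e+09 * 1.35e-9
= 22.2077
T = exp(-22.2077) = 2.266400e-10

2.266400e-10


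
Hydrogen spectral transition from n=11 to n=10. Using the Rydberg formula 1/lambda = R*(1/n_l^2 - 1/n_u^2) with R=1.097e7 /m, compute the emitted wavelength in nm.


1/lambda = R * (1/n_l^2 - 1/n_u^2)
= 1.097e7 * (1/10^2 - 1/11^2)
= 1.097e7 * (0.01 - 0.008264)
= 1.097e7 * 0.001736
= 1.9039e+04 /m
lambda = 1 / 1.9039e+04 = 52524.2002 nm

52524.2002


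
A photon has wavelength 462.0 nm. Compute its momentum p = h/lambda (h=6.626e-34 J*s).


p = h / lambda
= 6.626e-34 / (462.0e-9)
= 6.626e-34 / 4.6200e-07
= 1.4342e-27 kg*m/s

1.4342e-27


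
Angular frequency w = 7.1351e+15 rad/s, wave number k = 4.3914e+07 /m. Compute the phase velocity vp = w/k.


vp = w / k
= 7.1351e+15 / 4.3914e+07
= 1.6248e+08 m/s

1.6248e+08


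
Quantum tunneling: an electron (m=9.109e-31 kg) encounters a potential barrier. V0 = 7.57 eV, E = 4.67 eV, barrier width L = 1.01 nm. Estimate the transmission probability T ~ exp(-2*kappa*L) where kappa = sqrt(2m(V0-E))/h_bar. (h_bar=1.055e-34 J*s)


V0 - E = 2.9 eV = 4.6458e-19 J
kappa = sqrt(2 * m * (V0-E)) / h_bar
= sqrt(2 * 9.109e-31 * 4.6458e-19) / 1.055e-34
= 8.7202e+09 /m
2*kappa*L = 2 * 8.7202e+09 * 1.01e-9
= 17.6149
T = exp(-17.6149) = 2.238504e-08

2.238504e-08


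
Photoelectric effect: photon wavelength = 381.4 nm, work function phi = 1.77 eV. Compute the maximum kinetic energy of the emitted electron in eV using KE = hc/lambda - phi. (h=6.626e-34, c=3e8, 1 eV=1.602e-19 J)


E_photon = hc / lambda
= (6.626e-34)(3e8) / (381.4e-9)
= 5.2119e-19 J
= 3.2533 eV
KE = E_photon - phi
= 3.2533 - 1.77
= 1.4833 eV

1.4833


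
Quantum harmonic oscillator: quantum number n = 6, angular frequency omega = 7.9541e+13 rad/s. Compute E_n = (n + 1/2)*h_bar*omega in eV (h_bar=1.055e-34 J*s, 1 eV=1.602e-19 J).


E = (n + 1/2) * h_bar * omega
= (6 + 0.5) * 1.055e-34 * 7.9541e+13
= 6.5 * 8.3916e-21
= 5.4545e-20 J
= 0.3405 eV

0.3405


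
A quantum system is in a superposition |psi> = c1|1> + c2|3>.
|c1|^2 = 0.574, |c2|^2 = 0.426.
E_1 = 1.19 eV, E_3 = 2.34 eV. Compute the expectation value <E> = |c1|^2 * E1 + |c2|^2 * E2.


<E> = |c1|^2 * E1 + |c2|^2 * E2
= 0.574 * 1.19 + 0.426 * 2.34
= 0.6831 + 0.9968
= 1.6799 eV

1.6799


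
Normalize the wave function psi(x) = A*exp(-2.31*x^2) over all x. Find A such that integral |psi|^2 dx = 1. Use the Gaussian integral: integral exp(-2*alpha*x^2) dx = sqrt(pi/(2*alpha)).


integral |psi|^2 dx = A^2 * sqrt(pi/(2*alpha)) = 1
A^2 = sqrt(2*alpha/pi)
= sqrt(2 * 2.31 / pi)
= 1.21268
A = sqrt(1.21268)
= 1.1012

1.1012


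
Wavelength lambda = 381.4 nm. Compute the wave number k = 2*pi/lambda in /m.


k = 2 * pi / lambda
= 6.2832 / (381.4e-9)
= 6.2832 / 3.8140e-07
= 1.6474e+07 /m

1.6474e+07


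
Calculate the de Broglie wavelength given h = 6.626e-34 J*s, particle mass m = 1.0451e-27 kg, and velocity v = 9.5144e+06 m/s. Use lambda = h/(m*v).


lambda = h / (m * v)
= 6.626e-34 / (1.0451e-27 * 9.5144e+06)
= 6.626e-34 / 9.9435e-21
= 6.6636e-14 m

6.6636e-14


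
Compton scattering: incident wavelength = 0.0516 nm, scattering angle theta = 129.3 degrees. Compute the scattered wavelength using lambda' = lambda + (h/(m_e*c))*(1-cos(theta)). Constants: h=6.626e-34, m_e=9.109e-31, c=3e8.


Compton wavelength: h/(m_e*c) = 2.4247e-12 m
d_lambda = 2.4247e-12 * (1 - cos(129.3 deg))
= 2.4247e-12 * 1.633381
= 3.9605e-12 m = 0.00396 nm
lambda' = 0.0516 + 0.00396
= 0.05556 nm

0.05556


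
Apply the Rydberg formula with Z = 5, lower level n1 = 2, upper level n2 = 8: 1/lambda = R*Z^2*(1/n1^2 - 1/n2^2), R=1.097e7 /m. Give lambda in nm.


1/lambda = R * Z^2 * (1/n1^2 - 1/n2^2)
= 1.097e7 * 5^2 * (1/2^2 - 1/8^2)
= 1.097e7 * 25 * (0.25 - 0.015625)
= 6.4277e+07 /m
lambda = 1 / 6.4277e+07
= 15.5576 nm

15.5576


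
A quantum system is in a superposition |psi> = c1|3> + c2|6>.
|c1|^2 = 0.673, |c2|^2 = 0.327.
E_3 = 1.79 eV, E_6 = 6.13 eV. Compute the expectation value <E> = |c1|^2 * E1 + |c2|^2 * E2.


<E> = |c1|^2 * E1 + |c2|^2 * E2
= 0.673 * 1.79 + 0.327 * 6.13
= 1.2047 + 2.0045
= 3.2092 eV

3.2092


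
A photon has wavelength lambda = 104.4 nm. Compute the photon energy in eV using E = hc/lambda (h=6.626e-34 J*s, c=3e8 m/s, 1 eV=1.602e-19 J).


E = hc / lambda
= (6.626e-34)(3e8) / (104.4e-9)
= 1.9878e-25 / 1.0440e-07
= 1.9040e-18 J
Converting to eV: 1.9040e-18 / 1.602e-19
= 11.8853 eV

11.8853


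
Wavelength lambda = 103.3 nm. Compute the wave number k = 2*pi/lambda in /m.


k = 2 * pi / lambda
= 6.2832 / (103.3e-9)
= 6.2832 / 1.0330e-07
= 6.0825e+07 /m

6.0825e+07


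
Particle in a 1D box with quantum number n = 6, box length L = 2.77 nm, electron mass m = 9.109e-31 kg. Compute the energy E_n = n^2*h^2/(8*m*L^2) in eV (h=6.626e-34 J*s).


E = n^2 * h^2 / (8 * m * L^2)
= 6^2 * (6.626e-34)^2 / (8 * 9.109e-31 * (2.77e-9)^2)
= 36 * 4.3904e-67 / (8 * 9.109e-31 * 7.6729e-18)
= 2.8267e-19 J
= 1.7645 eV

1.7645


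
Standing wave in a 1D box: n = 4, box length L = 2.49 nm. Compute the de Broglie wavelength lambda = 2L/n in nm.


lambda = 2L / n
= 2 * 2.49 / 4
= 4.98 / 4
= 1.245 nm

1.245


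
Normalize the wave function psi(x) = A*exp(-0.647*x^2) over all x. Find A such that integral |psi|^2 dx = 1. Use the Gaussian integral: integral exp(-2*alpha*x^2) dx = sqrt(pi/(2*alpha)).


integral |psi|^2 dx = A^2 * sqrt(pi/(2*alpha)) = 1
A^2 = sqrt(2*alpha/pi)
= sqrt(2 * 0.647 / pi)
= 0.641789
A = sqrt(0.641789)
= 0.8011

0.8011


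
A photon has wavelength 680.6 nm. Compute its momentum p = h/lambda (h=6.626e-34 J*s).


p = h / lambda
= 6.626e-34 / (680.6e-9)
= 6.626e-34 / 6.8060e-07
= 9.7355e-28 kg*m/s

9.7355e-28


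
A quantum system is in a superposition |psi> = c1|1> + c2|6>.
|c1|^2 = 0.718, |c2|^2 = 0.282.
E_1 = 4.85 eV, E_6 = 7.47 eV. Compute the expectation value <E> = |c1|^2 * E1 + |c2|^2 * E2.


<E> = |c1|^2 * E1 + |c2|^2 * E2
= 0.718 * 4.85 + 0.282 * 7.47
= 3.4823 + 2.1065
= 5.5888 eV

5.5888


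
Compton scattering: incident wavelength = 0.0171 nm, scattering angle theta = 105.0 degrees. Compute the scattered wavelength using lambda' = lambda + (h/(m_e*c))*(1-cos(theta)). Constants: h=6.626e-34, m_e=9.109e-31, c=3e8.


Compton wavelength: h/(m_e*c) = 2.4247e-12 m
d_lambda = 2.4247e-12 * (1 - cos(105.0 deg))
= 2.4247e-12 * 1.258819
= 3.0523e-12 m = 0.003052 nm
lambda' = 0.0171 + 0.003052
= 0.020152 nm

0.020152


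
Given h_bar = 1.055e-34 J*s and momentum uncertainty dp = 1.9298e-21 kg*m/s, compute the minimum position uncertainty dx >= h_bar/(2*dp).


dx = h_bar / (2 * dp)
= 1.055e-34 / (2 * 1.9298e-21)
= 1.055e-34 / 3.8596e-21
= 2.7334e-14 m

2.7334e-14


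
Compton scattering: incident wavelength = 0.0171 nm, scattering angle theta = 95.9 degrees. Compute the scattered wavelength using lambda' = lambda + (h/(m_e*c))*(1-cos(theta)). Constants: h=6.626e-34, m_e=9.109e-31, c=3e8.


Compton wavelength: h/(m_e*c) = 2.4247e-12 m
d_lambda = 2.4247e-12 * (1 - cos(95.9 deg))
= 2.4247e-12 * 1.102793
= 2.6740e-12 m = 0.002674 nm
lambda' = 0.0171 + 0.002674
= 0.019774 nm

0.019774


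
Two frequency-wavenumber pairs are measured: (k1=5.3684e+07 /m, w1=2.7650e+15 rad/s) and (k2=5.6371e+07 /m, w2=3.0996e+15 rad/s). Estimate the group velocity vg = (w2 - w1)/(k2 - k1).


vg = (w2 - w1) / (k2 - k1)
= (3.0996e+15 - 2.7650e+15) / (5.6371e+07 - 5.3684e+07)
= 3.3460e+14 / 2.6870e+06
= 1.2453e+08 m/s

1.2453e+08


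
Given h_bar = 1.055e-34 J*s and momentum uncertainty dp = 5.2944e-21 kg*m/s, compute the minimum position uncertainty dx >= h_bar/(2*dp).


dx = h_bar / (2 * dp)
= 1.055e-34 / (2 * 5.2944e-21)
= 1.055e-34 / 1.0589e-20
= 9.9634e-15 m

9.9634e-15


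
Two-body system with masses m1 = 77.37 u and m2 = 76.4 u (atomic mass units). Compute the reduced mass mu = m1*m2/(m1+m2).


mu = m1 * m2 / (m1 + m2)
= 77.37 * 76.4 / (77.37 + 76.4)
= 5911.068 / 153.77
= 38.441 u

38.441


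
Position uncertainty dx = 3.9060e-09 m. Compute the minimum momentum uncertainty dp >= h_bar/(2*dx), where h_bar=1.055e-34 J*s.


dp = h_bar / (2 * dx)
= 1.055e-34 / (2 * 3.9060e-09)
= 1.055e-34 / 7.8120e-09
= 1.3505e-26 kg*m/s

1.3505e-26


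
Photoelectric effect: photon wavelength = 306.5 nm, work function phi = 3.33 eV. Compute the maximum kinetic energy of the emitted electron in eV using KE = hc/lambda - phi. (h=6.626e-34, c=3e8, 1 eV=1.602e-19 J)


E_photon = hc / lambda
= (6.626e-34)(3e8) / (306.5e-9)
= 6.4855e-19 J
= 4.0484 eV
KE = E_photon - phi
= 4.0484 - 3.33
= 0.7184 eV

0.7184


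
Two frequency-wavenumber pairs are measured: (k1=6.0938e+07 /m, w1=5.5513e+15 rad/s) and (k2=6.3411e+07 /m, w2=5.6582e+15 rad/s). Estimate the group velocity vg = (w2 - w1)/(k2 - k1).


vg = (w2 - w1) / (k2 - k1)
= (5.6582e+15 - 5.5513e+15) / (6.3411e+07 - 6.0938e+07)
= 1.0690e+14 / 2.4730e+06
= 4.3227e+07 m/s

4.3227e+07


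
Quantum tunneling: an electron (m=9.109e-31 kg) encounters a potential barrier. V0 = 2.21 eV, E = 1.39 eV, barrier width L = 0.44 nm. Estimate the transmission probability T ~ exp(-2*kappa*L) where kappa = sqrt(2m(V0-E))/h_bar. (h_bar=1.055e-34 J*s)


V0 - E = 0.82 eV = 1.3136e-19 J
kappa = sqrt(2 * m * (V0-E)) / h_bar
= sqrt(2 * 9.109e-31 * 1.3136e-19) / 1.055e-34
= 4.6370e+09 /m
2*kappa*L = 2 * 4.6370e+09 * 0.44e-9
= 4.0806
T = exp(-4.0806) = 1.689816e-02

1.689816e-02


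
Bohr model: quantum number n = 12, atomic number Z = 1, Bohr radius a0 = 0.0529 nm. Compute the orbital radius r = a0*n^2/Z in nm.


r = a0 * n^2 / Z
= 0.0529 * 12^2 / 1
= 0.0529 * 144 / 1
= 7.6176 nm

7.6176


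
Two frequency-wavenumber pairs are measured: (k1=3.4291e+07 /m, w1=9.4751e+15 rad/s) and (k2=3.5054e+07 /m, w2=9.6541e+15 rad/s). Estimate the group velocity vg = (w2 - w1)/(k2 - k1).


vg = (w2 - w1) / (k2 - k1)
= (9.6541e+15 - 9.4751e+15) / (3.5054e+07 - 3.4291e+07)
= 1.7900e+14 / 7.6300e+05
= 2.3460e+08 m/s

2.3460e+08


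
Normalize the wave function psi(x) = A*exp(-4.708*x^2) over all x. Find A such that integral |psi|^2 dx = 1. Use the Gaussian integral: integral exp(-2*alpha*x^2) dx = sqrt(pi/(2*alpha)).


integral |psi|^2 dx = A^2 * sqrt(pi/(2*alpha)) = 1
A^2 = sqrt(2*alpha/pi)
= sqrt(2 * 4.708 / pi)
= 1.731244
A = sqrt(1.731244)
= 1.3158

1.3158


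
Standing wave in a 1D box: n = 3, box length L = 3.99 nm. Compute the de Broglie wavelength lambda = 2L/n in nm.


lambda = 2L / n
= 2 * 3.99 / 3
= 7.98 / 3
= 2.66 nm

2.66


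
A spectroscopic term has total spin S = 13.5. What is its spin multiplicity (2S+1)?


Spin multiplicity = 2S + 1
= 2 * 13.5 + 1
= 27.0 + 1
= 28

28


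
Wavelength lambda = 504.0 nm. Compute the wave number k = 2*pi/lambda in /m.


k = 2 * pi / lambda
= 6.2832 / (504.0e-9)
= 6.2832 / 5.0400e-07
= 1.2467e+07 /m

1.2467e+07


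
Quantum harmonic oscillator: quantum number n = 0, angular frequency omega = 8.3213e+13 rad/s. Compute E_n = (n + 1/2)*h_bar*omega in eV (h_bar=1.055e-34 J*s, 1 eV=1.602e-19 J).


E = (n + 1/2) * h_bar * omega
= (0 + 0.5) * 1.055e-34 * 8.3213e+13
= 0.5 * 8.7790e-21
= 4.3895e-21 J
= 0.0274 eV

0.0274


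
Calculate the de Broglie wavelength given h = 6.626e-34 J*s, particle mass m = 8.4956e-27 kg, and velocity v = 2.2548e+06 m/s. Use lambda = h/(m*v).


lambda = h / (m * v)
= 6.626e-34 / (8.4956e-27 * 2.2548e+06)
= 6.626e-34 / 1.9156e-20
= 3.4590e-14 m

3.4590e-14


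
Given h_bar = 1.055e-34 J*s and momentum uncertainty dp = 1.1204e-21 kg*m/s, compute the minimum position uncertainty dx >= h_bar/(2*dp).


dx = h_bar / (2 * dp)
= 1.055e-34 / (2 * 1.1204e-21)
= 1.055e-34 / 2.2408e-21
= 4.7081e-14 m

4.7081e-14


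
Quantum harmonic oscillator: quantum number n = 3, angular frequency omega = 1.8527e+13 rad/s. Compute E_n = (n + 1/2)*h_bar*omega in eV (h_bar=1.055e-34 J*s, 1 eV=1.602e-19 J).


E = (n + 1/2) * h_bar * omega
= (3 + 0.5) * 1.055e-34 * 1.8527e+13
= 3.5 * 1.9546e-21
= 6.8411e-21 J
= 0.0427 eV

0.0427


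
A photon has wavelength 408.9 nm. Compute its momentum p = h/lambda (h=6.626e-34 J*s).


p = h / lambda
= 6.626e-34 / (408.9e-9)
= 6.626e-34 / 4.0890e-07
= 1.6204e-27 kg*m/s

1.6204e-27


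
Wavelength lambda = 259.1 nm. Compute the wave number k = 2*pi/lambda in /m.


k = 2 * pi / lambda
= 6.2832 / (259.1e-9)
= 6.2832 / 2.5910e-07
= 2.4250e+07 /m

2.4250e+07


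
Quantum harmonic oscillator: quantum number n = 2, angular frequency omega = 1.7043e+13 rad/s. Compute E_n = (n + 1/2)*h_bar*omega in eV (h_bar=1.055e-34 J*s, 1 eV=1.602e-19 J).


E = (n + 1/2) * h_bar * omega
= (2 + 0.5) * 1.055e-34 * 1.7043e+13
= 2.5 * 1.7980e-21
= 4.4951e-21 J
= 0.0281 eV

0.0281


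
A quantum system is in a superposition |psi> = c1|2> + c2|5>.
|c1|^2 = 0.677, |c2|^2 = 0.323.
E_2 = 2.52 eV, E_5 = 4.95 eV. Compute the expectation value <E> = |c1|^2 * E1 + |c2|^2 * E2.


<E> = |c1|^2 * E1 + |c2|^2 * E2
= 0.677 * 2.52 + 0.323 * 4.95
= 1.706 + 1.5989
= 3.3049 eV

3.3049


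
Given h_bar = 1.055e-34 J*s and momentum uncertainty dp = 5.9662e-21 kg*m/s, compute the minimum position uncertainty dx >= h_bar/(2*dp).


dx = h_bar / (2 * dp)
= 1.055e-34 / (2 * 5.9662e-21)
= 1.055e-34 / 1.1932e-20
= 8.8415e-15 m

8.8415e-15


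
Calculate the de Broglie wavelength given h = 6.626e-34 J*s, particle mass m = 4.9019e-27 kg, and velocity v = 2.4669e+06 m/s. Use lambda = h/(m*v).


lambda = h / (m * v)
= 6.626e-34 / (4.9019e-27 * 2.4669e+06)
= 6.626e-34 / 1.2092e-20
= 5.4794e-14 m

5.4794e-14


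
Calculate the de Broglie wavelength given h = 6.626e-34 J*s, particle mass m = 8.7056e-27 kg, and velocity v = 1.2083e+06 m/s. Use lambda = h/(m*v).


lambda = h / (m * v)
= 6.626e-34 / (8.7056e-27 * 1.2083e+06)
= 6.626e-34 / 1.0519e-20
= 6.2991e-14 m

6.2991e-14


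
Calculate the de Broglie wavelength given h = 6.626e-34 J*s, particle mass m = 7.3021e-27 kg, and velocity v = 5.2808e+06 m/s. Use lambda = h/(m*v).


lambda = h / (m * v)
= 6.626e-34 / (7.3021e-27 * 5.2808e+06)
= 6.626e-34 / 3.8561e-20
= 1.7183e-14 m

1.7183e-14


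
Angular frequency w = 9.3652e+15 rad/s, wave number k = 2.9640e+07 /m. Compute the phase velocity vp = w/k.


vp = w / k
= 9.3652e+15 / 2.9640e+07
= 3.1596e+08 m/s

3.1596e+08


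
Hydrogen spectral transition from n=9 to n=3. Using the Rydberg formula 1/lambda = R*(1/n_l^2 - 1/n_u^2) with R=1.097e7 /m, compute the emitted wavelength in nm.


1/lambda = R * (1/n_l^2 - 1/n_u^2)
= 1.097e7 * (1/3^2 - 1/9^2)
= 1.097e7 * (0.111111 - 0.012346)
= 1.097e7 * 0.098765
= 1.0835e+06 /m
lambda = 1 / 1.0835e+06 = 922.9717 nm

922.9717


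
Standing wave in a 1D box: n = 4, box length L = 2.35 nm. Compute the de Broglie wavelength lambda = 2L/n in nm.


lambda = 2L / n
= 2 * 2.35 / 4
= 4.7 / 4
= 1.175 nm

1.175


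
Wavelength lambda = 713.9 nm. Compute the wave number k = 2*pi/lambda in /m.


k = 2 * pi / lambda
= 6.2832 / (713.9e-9)
= 6.2832 / 7.1390e-07
= 8.8012e+06 /m

8.8012e+06


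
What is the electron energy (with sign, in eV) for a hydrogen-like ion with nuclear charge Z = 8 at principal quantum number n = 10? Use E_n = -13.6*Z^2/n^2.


E_n = -13.6 * Z^2 / n^2
= -13.6 * 8^2 / 10^2
= -13.6 * 64 / 100
= -8.704 eV

-8.704


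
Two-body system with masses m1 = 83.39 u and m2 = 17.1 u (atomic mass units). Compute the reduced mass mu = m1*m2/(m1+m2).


mu = m1 * m2 / (m1 + m2)
= 83.39 * 17.1 / (83.39 + 17.1)
= 1425.969 / 100.49
= 14.1902 u

14.1902


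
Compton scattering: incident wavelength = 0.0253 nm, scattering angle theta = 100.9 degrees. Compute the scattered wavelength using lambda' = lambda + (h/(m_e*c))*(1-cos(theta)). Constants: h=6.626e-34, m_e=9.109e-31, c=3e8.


Compton wavelength: h/(m_e*c) = 2.4247e-12 m
d_lambda = 2.4247e-12 * (1 - cos(100.9 deg))
= 2.4247e-12 * 1.189095
= 2.8832e-12 m = 0.002883 nm
lambda' = 0.0253 + 0.002883
= 0.028183 nm

0.028183


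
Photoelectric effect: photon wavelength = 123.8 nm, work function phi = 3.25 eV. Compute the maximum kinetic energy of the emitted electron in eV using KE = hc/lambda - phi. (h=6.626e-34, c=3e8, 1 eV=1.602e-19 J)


E_photon = hc / lambda
= (6.626e-34)(3e8) / (123.8e-9)
= 1.6057e-18 J
= 10.0228 eV
KE = E_photon - phi
= 10.0228 - 3.25
= 6.7728 eV

6.7728


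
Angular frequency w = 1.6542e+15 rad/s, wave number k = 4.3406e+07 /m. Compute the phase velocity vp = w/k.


vp = w / k
= 1.6542e+15 / 4.3406e+07
= 3.8110e+07 m/s

3.8110e+07


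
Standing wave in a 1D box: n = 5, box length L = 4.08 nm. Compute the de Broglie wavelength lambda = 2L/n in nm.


lambda = 2L / n
= 2 * 4.08 / 5
= 8.16 / 5
= 1.632 nm

1.632


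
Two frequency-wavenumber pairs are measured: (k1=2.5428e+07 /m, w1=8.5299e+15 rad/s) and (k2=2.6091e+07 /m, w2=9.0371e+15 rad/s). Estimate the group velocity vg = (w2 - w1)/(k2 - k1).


vg = (w2 - w1) / (k2 - k1)
= (9.0371e+15 - 8.5299e+15) / (2.6091e+07 - 2.5428e+07)
= 5.0720e+14 / 6.6300e+05
= 7.6501e+08 m/s

7.6501e+08


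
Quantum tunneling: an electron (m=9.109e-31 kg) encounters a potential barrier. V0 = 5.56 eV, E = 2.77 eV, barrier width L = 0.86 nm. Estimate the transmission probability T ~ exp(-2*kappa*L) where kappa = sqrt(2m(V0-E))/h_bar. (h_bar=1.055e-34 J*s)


V0 - E = 2.79 eV = 4.4696e-19 J
kappa = sqrt(2 * m * (V0-E)) / h_bar
= sqrt(2 * 9.109e-31 * 4.4696e-19) / 1.055e-34
= 8.5533e+09 /m
2*kappa*L = 2 * 8.5533e+09 * 0.86e-9
= 14.7116
T = exp(-14.7116) = 4.081657e-07

4.081657e-07


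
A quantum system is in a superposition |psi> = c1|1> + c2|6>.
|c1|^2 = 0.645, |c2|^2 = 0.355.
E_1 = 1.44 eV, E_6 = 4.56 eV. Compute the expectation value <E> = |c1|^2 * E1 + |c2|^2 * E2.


<E> = |c1|^2 * E1 + |c2|^2 * E2
= 0.645 * 1.44 + 0.355 * 4.56
= 0.9288 + 1.6188
= 2.5476 eV

2.5476


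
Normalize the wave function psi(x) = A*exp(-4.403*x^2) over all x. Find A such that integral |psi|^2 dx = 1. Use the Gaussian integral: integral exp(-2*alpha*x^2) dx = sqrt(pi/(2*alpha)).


integral |psi|^2 dx = A^2 * sqrt(pi/(2*alpha)) = 1
A^2 = sqrt(2*alpha/pi)
= sqrt(2 * 4.403 / pi)
= 1.674227
A = sqrt(1.674227)
= 1.2939

1.2939
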